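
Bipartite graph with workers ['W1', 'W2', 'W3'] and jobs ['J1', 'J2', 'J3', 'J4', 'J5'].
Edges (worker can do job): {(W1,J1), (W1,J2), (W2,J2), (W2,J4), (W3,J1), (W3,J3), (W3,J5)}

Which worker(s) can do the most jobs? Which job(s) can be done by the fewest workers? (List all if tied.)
Most versatile: W3 (3 jobs); Least covered: J3, J4, J5 (1 workers)

Worker degrees (jobs they can do): W1:2, W2:2, W3:3
Job degrees (workers who can do it): J1:2, J2:2, J3:1, J4:1, J5:1

Maximum worker degree is 3, achieved by: W3
Minimum job degree is 1, achieved by: J3, J4, J5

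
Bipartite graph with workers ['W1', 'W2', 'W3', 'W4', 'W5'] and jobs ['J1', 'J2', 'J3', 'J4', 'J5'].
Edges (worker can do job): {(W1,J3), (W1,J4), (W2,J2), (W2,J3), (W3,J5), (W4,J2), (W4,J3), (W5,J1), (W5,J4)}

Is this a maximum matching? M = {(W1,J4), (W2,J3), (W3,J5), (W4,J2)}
No, size 4 is not maximum

Proposed matching has size 4.
Maximum matching size for this graph: 5.

This is NOT maximum - can be improved to size 5.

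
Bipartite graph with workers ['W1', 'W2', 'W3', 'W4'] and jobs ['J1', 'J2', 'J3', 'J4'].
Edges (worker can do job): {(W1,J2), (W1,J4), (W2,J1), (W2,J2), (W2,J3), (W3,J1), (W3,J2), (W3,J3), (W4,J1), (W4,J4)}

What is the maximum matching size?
Maximum matching size = 4

Maximum matching: {(W1,J2), (W2,J1), (W3,J3), (W4,J4)}
Size: 4

This assigns 4 workers to 4 distinct jobs.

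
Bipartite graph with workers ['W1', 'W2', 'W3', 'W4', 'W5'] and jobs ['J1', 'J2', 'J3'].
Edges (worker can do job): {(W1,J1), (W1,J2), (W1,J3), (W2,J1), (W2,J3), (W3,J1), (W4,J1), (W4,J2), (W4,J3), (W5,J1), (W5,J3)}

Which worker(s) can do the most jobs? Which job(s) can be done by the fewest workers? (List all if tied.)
Most versatile: W1, W4 (3 jobs); Least covered: J2 (2 workers)

Worker degrees (jobs they can do): W1:3, W2:2, W3:1, W4:3, W5:2
Job degrees (workers who can do it): J1:5, J2:2, J3:4

Maximum worker degree is 3, achieved by: W1, W4
Minimum job degree is 2, achieved by: J2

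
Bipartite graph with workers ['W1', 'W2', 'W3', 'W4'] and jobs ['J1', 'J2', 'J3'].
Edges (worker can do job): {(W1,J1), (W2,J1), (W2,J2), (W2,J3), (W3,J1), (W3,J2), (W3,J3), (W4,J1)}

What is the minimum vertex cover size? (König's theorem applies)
Minimum vertex cover size = 3

By König's theorem: in bipartite graphs,
min vertex cover = max matching = 3

Maximum matching has size 3, so minimum vertex cover also has size 3.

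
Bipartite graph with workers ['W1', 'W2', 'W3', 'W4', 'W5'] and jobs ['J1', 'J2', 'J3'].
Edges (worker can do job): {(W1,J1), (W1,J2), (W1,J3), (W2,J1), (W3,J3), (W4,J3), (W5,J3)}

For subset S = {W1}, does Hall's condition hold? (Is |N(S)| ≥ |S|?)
Yes: |N(S)| = 3, |S| = 1

Subset S = {W1}
Neighbors N(S) = {J1, J2, J3}

|N(S)| = 3, |S| = 1
Hall's condition: |N(S)| ≥ |S| is satisfied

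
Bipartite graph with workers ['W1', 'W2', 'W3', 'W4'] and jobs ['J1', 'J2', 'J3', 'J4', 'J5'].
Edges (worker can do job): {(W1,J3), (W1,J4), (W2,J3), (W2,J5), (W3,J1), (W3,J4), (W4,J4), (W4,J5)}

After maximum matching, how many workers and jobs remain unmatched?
Unmatched: 0 workers, 1 jobs

Maximum matching size: 4
Workers: 4 total, 4 matched, 0 unmatched
Jobs: 5 total, 4 matched, 1 unmatched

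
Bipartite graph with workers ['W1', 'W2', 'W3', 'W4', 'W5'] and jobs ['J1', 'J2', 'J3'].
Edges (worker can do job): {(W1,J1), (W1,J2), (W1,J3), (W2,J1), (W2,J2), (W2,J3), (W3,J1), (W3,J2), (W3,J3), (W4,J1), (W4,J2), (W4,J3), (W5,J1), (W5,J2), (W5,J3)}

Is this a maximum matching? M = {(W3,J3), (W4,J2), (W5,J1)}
Yes, size 3 is maximum

Proposed matching has size 3.
Maximum matching size for this graph: 3.

This is a maximum matching.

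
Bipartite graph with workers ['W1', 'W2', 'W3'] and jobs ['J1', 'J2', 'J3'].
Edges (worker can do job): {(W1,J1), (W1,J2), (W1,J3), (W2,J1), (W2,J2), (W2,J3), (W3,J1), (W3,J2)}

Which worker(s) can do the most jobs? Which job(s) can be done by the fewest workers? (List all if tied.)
Most versatile: W1, W2 (3 jobs); Least covered: J3 (2 workers)

Worker degrees (jobs they can do): W1:3, W2:3, W3:2
Job degrees (workers who can do it): J1:3, J2:3, J3:2

Maximum worker degree is 3, achieved by: W1, W2
Minimum job degree is 2, achieved by: J3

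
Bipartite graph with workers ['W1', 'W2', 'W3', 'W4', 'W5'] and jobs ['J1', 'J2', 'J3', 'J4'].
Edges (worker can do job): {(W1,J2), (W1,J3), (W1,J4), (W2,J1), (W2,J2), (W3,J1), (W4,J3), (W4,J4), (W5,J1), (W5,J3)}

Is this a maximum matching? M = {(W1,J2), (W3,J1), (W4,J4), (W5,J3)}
Yes, size 4 is maximum

Proposed matching has size 4.
Maximum matching size for this graph: 4.

This is a maximum matching.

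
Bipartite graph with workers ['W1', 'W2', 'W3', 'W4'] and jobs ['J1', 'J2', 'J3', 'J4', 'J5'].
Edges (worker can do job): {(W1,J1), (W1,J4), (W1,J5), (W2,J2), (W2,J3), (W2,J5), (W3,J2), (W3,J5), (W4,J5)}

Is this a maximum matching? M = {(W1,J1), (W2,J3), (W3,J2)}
No, size 3 is not maximum

Proposed matching has size 3.
Maximum matching size for this graph: 4.

This is NOT maximum - can be improved to size 4.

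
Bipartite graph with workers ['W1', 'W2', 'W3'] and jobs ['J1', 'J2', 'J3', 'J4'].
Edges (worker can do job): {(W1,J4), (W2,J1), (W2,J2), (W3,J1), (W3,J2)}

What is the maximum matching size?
Maximum matching size = 3

Maximum matching: {(W1,J4), (W2,J1), (W3,J2)}
Size: 3

This assigns 3 workers to 3 distinct jobs.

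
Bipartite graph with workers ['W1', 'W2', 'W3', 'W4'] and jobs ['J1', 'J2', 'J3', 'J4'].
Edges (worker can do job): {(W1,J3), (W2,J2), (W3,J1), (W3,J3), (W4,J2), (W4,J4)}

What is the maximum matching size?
Maximum matching size = 4

Maximum matching: {(W1,J3), (W2,J2), (W3,J1), (W4,J4)}
Size: 4

This assigns 4 workers to 4 distinct jobs.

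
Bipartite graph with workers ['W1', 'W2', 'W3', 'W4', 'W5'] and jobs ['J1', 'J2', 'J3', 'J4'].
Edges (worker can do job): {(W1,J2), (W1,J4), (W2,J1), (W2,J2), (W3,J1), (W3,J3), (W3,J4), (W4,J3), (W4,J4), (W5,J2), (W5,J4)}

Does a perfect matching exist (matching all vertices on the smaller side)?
Yes, perfect matching exists (size 4)

Perfect matching: {(W1,J2), (W3,J1), (W4,J3), (W5,J4)}
All 4 vertices on the smaller side are matched.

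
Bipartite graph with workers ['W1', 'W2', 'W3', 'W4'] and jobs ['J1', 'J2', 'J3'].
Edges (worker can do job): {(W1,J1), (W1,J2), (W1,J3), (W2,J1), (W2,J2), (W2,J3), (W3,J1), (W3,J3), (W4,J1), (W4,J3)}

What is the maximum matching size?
Maximum matching size = 3

Maximum matching: {(W1,J2), (W3,J1), (W4,J3)}
Size: 3

This assigns 3 workers to 3 distinct jobs.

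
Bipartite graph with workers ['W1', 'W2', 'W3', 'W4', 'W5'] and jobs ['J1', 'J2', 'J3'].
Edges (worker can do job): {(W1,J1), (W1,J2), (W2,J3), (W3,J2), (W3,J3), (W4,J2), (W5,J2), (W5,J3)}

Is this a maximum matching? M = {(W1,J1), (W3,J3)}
No, size 2 is not maximum

Proposed matching has size 2.
Maximum matching size for this graph: 3.

This is NOT maximum - can be improved to size 3.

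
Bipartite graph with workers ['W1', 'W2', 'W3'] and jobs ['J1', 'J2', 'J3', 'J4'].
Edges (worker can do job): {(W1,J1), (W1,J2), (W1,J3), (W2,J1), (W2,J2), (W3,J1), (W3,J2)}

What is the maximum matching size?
Maximum matching size = 3

Maximum matching: {(W1,J3), (W2,J1), (W3,J2)}
Size: 3

This assigns 3 workers to 3 distinct jobs.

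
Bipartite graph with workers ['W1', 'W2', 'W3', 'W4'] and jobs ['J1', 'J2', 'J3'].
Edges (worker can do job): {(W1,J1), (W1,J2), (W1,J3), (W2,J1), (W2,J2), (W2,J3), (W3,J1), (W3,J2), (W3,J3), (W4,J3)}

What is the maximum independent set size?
Maximum independent set = 4

By König's theorem:
- Min vertex cover = Max matching = 3
- Max independent set = Total vertices - Min vertex cover
- Max independent set = 7 - 3 = 4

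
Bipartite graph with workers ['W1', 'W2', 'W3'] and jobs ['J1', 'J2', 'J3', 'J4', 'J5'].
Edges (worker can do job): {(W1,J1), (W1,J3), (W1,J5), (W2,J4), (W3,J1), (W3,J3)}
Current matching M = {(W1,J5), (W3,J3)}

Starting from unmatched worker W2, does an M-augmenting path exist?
Yes: W2 → J4

An M-augmenting path alternates non-matching / matching edges, starting and ending at unmatched vertices.
Path: W2 → J4
(J4 is unmatched in M, so the path is augmenting.)
Flipping edges along this path would increase |M| from 2 to 3.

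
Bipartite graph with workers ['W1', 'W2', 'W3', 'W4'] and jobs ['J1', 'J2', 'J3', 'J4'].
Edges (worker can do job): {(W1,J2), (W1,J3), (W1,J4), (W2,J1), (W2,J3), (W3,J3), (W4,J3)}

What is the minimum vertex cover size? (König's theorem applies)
Minimum vertex cover size = 3

By König's theorem: in bipartite graphs,
min vertex cover = max matching = 3

Maximum matching has size 3, so minimum vertex cover also has size 3.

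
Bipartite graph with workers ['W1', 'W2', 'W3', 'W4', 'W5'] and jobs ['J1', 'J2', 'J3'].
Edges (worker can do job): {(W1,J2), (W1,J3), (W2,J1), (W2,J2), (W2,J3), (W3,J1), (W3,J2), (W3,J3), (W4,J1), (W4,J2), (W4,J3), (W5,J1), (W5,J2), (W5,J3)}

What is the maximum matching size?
Maximum matching size = 3

Maximum matching: {(W3,J2), (W4,J1), (W5,J3)}
Size: 3

This assigns 3 workers to 3 distinct jobs.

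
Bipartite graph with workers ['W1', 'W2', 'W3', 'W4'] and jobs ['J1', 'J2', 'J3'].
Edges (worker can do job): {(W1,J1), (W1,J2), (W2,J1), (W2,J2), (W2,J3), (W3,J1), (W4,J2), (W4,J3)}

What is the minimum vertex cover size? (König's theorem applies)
Minimum vertex cover size = 3

By König's theorem: in bipartite graphs,
min vertex cover = max matching = 3

Maximum matching has size 3, so minimum vertex cover also has size 3.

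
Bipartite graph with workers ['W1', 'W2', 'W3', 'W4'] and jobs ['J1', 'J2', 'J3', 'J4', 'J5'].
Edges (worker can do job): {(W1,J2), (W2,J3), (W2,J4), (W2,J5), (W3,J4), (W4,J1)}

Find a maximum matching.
Matching: {(W1,J2), (W2,J3), (W3,J4), (W4,J1)}

Maximum matching (size 4):
  W1 → J2
  W2 → J3
  W3 → J4
  W4 → J1

Each worker is assigned to at most one job, and each job to at most one worker.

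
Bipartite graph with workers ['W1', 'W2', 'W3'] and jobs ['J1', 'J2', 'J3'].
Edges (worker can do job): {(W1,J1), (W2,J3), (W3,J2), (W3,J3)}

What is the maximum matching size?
Maximum matching size = 3

Maximum matching: {(W1,J1), (W2,J3), (W3,J2)}
Size: 3

This assigns 3 workers to 3 distinct jobs.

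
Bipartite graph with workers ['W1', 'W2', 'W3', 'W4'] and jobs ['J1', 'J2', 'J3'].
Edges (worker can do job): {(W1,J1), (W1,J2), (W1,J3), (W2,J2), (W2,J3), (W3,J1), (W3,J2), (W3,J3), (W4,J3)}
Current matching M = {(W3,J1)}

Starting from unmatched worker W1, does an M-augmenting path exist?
Yes: W1 → J2

An M-augmenting path alternates non-matching / matching edges, starting and ending at unmatched vertices.
Path: W1 → J2
(J2 is unmatched in M, so the path is augmenting.)
Flipping edges along this path would increase |M| from 1 to 2.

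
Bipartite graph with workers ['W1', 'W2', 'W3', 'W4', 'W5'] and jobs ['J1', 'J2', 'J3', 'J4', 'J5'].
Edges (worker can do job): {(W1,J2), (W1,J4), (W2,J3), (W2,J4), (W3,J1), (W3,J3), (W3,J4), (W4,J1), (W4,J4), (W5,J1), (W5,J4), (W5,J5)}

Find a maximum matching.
Matching: {(W1,J2), (W2,J4), (W3,J3), (W4,J1), (W5,J5)}

Maximum matching (size 5):
  W1 → J2
  W2 → J4
  W3 → J3
  W4 → J1
  W5 → J5

Each worker is assigned to at most one job, and each job to at most one worker.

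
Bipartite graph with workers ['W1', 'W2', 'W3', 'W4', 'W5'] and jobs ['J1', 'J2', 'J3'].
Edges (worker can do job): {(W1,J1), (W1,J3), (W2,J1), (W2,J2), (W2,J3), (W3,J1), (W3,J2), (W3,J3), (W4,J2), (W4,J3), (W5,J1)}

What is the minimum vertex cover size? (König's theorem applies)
Minimum vertex cover size = 3

By König's theorem: in bipartite graphs,
min vertex cover = max matching = 3

Maximum matching has size 3, so minimum vertex cover also has size 3.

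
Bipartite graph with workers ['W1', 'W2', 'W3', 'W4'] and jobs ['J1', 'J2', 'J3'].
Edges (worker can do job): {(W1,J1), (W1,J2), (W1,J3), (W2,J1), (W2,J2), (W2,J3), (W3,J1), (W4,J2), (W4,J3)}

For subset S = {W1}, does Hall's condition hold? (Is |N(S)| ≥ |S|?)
Yes: |N(S)| = 3, |S| = 1

Subset S = {W1}
Neighbors N(S) = {J1, J2, J3}

|N(S)| = 3, |S| = 1
Hall's condition: |N(S)| ≥ |S| is satisfied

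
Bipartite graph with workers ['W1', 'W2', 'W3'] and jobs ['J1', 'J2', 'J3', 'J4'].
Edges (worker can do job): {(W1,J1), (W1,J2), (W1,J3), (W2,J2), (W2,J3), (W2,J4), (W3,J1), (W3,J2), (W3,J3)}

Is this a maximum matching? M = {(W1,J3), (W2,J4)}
No, size 2 is not maximum

Proposed matching has size 2.
Maximum matching size for this graph: 3.

This is NOT maximum - can be improved to size 3.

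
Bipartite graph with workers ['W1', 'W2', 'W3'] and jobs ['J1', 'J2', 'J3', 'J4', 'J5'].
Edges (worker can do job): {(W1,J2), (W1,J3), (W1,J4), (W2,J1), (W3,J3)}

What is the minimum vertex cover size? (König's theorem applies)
Minimum vertex cover size = 3

By König's theorem: in bipartite graphs,
min vertex cover = max matching = 3

Maximum matching has size 3, so minimum vertex cover also has size 3.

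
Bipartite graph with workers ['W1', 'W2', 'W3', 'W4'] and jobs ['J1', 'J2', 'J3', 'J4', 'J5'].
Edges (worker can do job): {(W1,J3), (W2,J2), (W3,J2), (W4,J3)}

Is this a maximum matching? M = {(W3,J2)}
No, size 1 is not maximum

Proposed matching has size 1.
Maximum matching size for this graph: 2.

This is NOT maximum - can be improved to size 2.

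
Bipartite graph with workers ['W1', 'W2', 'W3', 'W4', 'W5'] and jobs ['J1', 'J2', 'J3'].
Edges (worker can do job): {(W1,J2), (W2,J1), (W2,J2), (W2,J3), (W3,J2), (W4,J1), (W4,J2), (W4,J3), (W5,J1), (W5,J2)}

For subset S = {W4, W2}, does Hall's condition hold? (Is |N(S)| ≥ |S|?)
Yes: |N(S)| = 3, |S| = 2

Subset S = {W4, W2}
Neighbors N(S) = {J1, J2, J3}

|N(S)| = 3, |S| = 2
Hall's condition: |N(S)| ≥ |S| is satisfied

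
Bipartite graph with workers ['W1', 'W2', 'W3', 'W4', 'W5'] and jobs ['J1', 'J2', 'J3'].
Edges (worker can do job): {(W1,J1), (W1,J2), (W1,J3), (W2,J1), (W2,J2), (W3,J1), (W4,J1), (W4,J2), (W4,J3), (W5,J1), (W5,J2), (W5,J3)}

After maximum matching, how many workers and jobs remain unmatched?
Unmatched: 2 workers, 0 jobs

Maximum matching size: 3
Workers: 5 total, 3 matched, 2 unmatched
Jobs: 3 total, 3 matched, 0 unmatched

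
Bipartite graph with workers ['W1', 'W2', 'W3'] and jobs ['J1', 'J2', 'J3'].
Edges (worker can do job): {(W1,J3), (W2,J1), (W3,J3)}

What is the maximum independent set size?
Maximum independent set = 4

By König's theorem:
- Min vertex cover = Max matching = 2
- Max independent set = Total vertices - Min vertex cover
- Max independent set = 6 - 2 = 4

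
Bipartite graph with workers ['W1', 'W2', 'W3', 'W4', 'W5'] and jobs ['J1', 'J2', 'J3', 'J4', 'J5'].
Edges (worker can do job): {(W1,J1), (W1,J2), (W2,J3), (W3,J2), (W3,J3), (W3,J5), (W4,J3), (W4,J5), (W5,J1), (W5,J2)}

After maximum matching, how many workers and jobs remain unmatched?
Unmatched: 1 workers, 1 jobs

Maximum matching size: 4
Workers: 5 total, 4 matched, 1 unmatched
Jobs: 5 total, 4 matched, 1 unmatched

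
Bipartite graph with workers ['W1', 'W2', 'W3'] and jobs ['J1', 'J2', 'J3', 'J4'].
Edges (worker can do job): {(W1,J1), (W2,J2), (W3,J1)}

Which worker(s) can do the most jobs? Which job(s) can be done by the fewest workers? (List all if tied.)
Most versatile: W1, W2, W3 (1 jobs); Least covered: J3, J4 (0 workers)

Worker degrees (jobs they can do): W1:1, W2:1, W3:1
Job degrees (workers who can do it): J1:2, J2:1, J3:0, J4:0

Maximum worker degree is 1, achieved by: W1, W2, W3
Minimum job degree is 0, achieved by: J3, J4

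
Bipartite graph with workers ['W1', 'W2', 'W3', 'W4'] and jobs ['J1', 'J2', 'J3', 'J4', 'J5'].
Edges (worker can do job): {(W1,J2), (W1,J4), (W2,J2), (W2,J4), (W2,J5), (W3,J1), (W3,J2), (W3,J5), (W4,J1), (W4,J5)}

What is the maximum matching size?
Maximum matching size = 4

Maximum matching: {(W1,J2), (W2,J4), (W3,J1), (W4,J5)}
Size: 4

This assigns 4 workers to 4 distinct jobs.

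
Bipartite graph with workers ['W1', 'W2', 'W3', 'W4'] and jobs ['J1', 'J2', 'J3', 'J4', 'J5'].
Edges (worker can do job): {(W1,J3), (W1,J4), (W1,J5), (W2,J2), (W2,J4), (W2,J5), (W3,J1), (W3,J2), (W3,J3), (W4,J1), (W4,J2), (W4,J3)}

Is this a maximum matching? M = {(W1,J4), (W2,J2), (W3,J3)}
No, size 3 is not maximum

Proposed matching has size 3.
Maximum matching size for this graph: 4.

This is NOT maximum - can be improved to size 4.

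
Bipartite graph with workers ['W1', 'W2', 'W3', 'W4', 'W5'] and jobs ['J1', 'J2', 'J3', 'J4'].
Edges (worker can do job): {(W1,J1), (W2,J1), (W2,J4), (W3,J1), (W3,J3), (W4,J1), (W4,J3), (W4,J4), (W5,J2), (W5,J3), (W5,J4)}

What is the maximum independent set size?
Maximum independent set = 5

By König's theorem:
- Min vertex cover = Max matching = 4
- Max independent set = Total vertices - Min vertex cover
- Max independent set = 9 - 4 = 5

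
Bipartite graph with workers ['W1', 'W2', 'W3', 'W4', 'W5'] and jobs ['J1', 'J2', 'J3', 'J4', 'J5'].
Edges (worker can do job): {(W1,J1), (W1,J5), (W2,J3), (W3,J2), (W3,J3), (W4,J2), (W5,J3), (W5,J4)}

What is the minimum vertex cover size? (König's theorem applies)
Minimum vertex cover size = 4

By König's theorem: in bipartite graphs,
min vertex cover = max matching = 4

Maximum matching has size 4, so minimum vertex cover also has size 4.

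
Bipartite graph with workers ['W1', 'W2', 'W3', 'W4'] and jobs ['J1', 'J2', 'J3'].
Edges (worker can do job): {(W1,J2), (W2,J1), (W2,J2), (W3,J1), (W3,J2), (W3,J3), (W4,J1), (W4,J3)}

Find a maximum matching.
Matching: {(W1,J2), (W3,J1), (W4,J3)}

Maximum matching (size 3):
  W1 → J2
  W3 → J1
  W4 → J3

Each worker is assigned to at most one job, and each job to at most one worker.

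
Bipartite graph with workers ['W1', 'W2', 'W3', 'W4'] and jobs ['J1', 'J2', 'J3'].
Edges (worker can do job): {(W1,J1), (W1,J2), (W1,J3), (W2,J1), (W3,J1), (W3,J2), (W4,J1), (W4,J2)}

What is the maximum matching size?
Maximum matching size = 3

Maximum matching: {(W1,J3), (W3,J1), (W4,J2)}
Size: 3

This assigns 3 workers to 3 distinct jobs.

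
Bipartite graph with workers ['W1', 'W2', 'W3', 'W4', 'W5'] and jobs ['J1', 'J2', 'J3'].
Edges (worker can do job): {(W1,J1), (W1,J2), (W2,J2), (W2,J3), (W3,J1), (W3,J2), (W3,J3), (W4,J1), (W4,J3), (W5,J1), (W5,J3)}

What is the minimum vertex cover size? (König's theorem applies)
Minimum vertex cover size = 3

By König's theorem: in bipartite graphs,
min vertex cover = max matching = 3

Maximum matching has size 3, so minimum vertex cover also has size 3.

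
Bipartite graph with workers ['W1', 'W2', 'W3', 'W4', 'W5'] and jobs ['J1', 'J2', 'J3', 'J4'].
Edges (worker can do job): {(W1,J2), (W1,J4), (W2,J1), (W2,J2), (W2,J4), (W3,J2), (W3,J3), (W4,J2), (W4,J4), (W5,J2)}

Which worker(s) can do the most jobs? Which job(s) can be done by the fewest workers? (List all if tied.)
Most versatile: W2 (3 jobs); Least covered: J1, J3 (1 workers)

Worker degrees (jobs they can do): W1:2, W2:3, W3:2, W4:2, W5:1
Job degrees (workers who can do it): J1:1, J2:5, J3:1, J4:3

Maximum worker degree is 3, achieved by: W2
Minimum job degree is 1, achieved by: J1, J3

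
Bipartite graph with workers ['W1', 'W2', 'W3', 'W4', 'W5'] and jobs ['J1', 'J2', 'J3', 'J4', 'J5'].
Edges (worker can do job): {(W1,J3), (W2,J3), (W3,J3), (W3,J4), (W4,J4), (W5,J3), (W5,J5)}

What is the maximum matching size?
Maximum matching size = 3

Maximum matching: {(W3,J3), (W4,J4), (W5,J5)}
Size: 3

This assigns 3 workers to 3 distinct jobs.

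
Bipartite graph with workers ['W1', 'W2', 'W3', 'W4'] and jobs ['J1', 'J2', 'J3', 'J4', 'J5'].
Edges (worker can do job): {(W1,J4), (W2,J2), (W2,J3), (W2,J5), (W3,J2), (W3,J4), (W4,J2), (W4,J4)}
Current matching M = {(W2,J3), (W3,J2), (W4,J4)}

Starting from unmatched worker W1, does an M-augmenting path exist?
No augmenting path from W1

Alternating search from W1 reaches jobs: {J2, J4}.
Every reachable job is already matched in M, and following those matched edges back to workers exposes no further unvisited jobs.
No M-augmenting path from W1 exists.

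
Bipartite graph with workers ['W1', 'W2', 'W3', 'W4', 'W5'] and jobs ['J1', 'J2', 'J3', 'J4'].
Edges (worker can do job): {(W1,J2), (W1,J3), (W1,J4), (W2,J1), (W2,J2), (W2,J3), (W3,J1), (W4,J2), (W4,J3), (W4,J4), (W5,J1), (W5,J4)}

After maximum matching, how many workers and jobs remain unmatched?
Unmatched: 1 workers, 0 jobs

Maximum matching size: 4
Workers: 5 total, 4 matched, 1 unmatched
Jobs: 4 total, 4 matched, 0 unmatched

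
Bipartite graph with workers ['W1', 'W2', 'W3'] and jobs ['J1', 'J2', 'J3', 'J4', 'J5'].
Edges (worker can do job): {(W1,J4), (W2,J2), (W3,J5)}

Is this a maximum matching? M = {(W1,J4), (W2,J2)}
No, size 2 is not maximum

Proposed matching has size 2.
Maximum matching size for this graph: 3.

This is NOT maximum - can be improved to size 3.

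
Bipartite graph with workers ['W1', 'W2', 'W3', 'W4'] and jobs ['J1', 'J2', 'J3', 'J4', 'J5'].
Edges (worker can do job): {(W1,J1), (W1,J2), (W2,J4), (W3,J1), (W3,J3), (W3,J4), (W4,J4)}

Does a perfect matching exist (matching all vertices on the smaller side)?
No, maximum matching has size 3 < 4

Maximum matching has size 3, need 4 for perfect matching.
Unmatched workers: ['W2']
Unmatched jobs: ['J3', 'J5']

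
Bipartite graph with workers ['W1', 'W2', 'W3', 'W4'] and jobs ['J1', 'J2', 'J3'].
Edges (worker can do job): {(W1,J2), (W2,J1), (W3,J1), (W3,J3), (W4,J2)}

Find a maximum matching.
Matching: {(W2,J1), (W3,J3), (W4,J2)}

Maximum matching (size 3):
  W2 → J1
  W3 → J3
  W4 → J2

Each worker is assigned to at most one job, and each job to at most one worker.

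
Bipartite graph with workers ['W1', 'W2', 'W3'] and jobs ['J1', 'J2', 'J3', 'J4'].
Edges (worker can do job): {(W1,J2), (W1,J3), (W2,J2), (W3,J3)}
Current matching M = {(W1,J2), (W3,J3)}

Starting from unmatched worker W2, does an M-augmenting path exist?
No augmenting path from W2

Alternating search from W2 reaches jobs: {J2, J3}.
Every reachable job is already matched in M, and following those matched edges back to workers exposes no further unvisited jobs.
No M-augmenting path from W2 exists.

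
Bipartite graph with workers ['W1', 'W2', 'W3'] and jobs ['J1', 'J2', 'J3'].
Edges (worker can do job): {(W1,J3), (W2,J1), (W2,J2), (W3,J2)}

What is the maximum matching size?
Maximum matching size = 3

Maximum matching: {(W1,J3), (W2,J1), (W3,J2)}
Size: 3

This assigns 3 workers to 3 distinct jobs.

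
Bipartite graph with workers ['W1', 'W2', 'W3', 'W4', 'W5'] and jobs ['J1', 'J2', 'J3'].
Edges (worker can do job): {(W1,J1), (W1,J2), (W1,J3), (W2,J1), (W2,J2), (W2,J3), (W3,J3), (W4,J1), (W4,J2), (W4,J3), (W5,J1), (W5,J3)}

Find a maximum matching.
Matching: {(W3,J3), (W4,J2), (W5,J1)}

Maximum matching (size 3):
  W3 → J3
  W4 → J2
  W5 → J1

Each worker is assigned to at most one job, and each job to at most one worker.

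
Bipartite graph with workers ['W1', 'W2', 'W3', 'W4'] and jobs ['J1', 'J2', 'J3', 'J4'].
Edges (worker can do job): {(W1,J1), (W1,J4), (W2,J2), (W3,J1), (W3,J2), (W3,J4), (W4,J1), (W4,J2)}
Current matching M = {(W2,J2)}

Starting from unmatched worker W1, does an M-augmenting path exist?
Yes: W1 → J1

An M-augmenting path alternates non-matching / matching edges, starting and ending at unmatched vertices.
Path: W1 → J1
(J1 is unmatched in M, so the path is augmenting.)
Flipping edges along this path would increase |M| from 1 to 2.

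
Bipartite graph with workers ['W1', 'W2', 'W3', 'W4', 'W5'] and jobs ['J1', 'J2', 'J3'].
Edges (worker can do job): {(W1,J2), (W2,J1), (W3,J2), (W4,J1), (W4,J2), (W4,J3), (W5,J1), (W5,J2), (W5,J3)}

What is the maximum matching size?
Maximum matching size = 3

Maximum matching: {(W3,J2), (W4,J1), (W5,J3)}
Size: 3

This assigns 3 workers to 3 distinct jobs.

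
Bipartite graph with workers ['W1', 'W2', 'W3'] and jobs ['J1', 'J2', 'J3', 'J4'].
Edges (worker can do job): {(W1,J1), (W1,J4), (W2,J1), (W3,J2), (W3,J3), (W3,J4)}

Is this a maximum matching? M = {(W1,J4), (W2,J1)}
No, size 2 is not maximum

Proposed matching has size 2.
Maximum matching size for this graph: 3.

This is NOT maximum - can be improved to size 3.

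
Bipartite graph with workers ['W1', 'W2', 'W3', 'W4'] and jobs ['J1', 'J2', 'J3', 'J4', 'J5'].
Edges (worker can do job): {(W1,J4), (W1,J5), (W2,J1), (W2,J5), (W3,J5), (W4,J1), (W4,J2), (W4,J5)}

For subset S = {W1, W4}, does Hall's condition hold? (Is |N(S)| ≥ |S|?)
Yes: |N(S)| = 4, |S| = 2

Subset S = {W1, W4}
Neighbors N(S) = {J1, J2, J4, J5}

|N(S)| = 4, |S| = 2
Hall's condition: |N(S)| ≥ |S| is satisfied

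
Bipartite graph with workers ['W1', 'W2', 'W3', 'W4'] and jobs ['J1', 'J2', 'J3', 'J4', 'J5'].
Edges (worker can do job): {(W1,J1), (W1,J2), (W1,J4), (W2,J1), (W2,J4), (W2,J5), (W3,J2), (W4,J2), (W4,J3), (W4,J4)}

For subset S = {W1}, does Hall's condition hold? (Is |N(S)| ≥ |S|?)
Yes: |N(S)| = 3, |S| = 1

Subset S = {W1}
Neighbors N(S) = {J1, J2, J4}

|N(S)| = 3, |S| = 1
Hall's condition: |N(S)| ≥ |S| is satisfied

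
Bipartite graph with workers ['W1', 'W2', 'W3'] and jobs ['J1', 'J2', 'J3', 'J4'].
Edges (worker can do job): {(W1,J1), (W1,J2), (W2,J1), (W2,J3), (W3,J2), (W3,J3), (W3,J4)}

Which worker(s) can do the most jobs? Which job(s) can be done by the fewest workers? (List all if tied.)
Most versatile: W3 (3 jobs); Least covered: J4 (1 workers)

Worker degrees (jobs they can do): W1:2, W2:2, W3:3
Job degrees (workers who can do it): J1:2, J2:2, J3:2, J4:1

Maximum worker degree is 3, achieved by: W3
Minimum job degree is 1, achieved by: J4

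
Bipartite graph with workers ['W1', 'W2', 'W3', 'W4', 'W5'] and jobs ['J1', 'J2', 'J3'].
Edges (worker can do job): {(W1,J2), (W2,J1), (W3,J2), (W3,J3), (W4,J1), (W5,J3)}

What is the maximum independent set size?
Maximum independent set = 5

By König's theorem:
- Min vertex cover = Max matching = 3
- Max independent set = Total vertices - Min vertex cover
- Max independent set = 8 - 3 = 5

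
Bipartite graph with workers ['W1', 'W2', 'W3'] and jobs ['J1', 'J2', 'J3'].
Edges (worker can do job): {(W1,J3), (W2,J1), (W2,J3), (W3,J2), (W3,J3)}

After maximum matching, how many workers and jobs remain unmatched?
Unmatched: 0 workers, 0 jobs

Maximum matching size: 3
Workers: 3 total, 3 matched, 0 unmatched
Jobs: 3 total, 3 matched, 0 unmatched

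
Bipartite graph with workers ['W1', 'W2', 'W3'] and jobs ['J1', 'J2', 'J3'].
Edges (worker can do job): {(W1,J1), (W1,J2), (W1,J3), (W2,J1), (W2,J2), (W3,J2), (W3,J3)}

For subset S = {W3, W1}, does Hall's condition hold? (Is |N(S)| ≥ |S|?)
Yes: |N(S)| = 3, |S| = 2

Subset S = {W3, W1}
Neighbors N(S) = {J1, J2, J3}

|N(S)| = 3, |S| = 2
Hall's condition: |N(S)| ≥ |S| is satisfied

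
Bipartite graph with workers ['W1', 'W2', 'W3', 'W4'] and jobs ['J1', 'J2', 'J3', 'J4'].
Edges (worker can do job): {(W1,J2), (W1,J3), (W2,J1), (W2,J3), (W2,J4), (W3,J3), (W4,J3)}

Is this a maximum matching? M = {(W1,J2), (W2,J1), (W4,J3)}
Yes, size 3 is maximum

Proposed matching has size 3.
Maximum matching size for this graph: 3.

This is a maximum matching.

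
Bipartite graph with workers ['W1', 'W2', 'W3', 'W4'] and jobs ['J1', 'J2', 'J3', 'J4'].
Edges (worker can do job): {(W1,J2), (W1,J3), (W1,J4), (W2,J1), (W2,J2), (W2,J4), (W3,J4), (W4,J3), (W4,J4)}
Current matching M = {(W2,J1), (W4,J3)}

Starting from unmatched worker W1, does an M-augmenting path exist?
Yes: W1 → J2

An M-augmenting path alternates non-matching / matching edges, starting and ending at unmatched vertices.
Path: W1 → J2
(J2 is unmatched in M, so the path is augmenting.)
Flipping edges along this path would increase |M| from 2 to 3.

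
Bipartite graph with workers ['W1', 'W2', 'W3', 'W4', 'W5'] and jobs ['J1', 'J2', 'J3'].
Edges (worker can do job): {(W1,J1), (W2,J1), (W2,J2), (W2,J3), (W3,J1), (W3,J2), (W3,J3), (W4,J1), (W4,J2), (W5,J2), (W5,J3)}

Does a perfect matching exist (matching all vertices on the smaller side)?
Yes, perfect matching exists (size 3)

Perfect matching: {(W2,J3), (W3,J1), (W5,J2)}
All 3 vertices on the smaller side are matched.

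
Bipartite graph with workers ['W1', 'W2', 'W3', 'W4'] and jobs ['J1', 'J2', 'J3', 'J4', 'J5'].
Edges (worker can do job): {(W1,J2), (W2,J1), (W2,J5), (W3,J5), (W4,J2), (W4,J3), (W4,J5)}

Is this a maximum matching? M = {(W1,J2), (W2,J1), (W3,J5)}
No, size 3 is not maximum

Proposed matching has size 3.
Maximum matching size for this graph: 4.

This is NOT maximum - can be improved to size 4.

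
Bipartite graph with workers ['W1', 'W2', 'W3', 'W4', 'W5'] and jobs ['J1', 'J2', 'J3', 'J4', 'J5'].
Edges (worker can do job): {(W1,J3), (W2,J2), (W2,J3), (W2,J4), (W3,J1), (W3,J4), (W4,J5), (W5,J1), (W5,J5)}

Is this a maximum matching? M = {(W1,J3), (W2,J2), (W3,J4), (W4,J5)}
No, size 4 is not maximum

Proposed matching has size 4.
Maximum matching size for this graph: 5.

This is NOT maximum - can be improved to size 5.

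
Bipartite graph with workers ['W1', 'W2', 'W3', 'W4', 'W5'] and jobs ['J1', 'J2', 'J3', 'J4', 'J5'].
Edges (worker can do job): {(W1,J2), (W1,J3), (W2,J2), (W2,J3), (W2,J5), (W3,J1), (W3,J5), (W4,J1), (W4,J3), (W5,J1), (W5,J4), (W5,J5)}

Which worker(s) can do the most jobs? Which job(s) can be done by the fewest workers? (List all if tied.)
Most versatile: W2, W5 (3 jobs); Least covered: J4 (1 workers)

Worker degrees (jobs they can do): W1:2, W2:3, W3:2, W4:2, W5:3
Job degrees (workers who can do it): J1:3, J2:2, J3:3, J4:1, J5:3

Maximum worker degree is 3, achieved by: W2, W5
Minimum job degree is 1, achieved by: J4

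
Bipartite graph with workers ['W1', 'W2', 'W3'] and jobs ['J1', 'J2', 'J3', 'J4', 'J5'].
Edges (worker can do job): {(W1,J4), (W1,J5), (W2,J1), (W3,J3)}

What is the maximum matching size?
Maximum matching size = 3

Maximum matching: {(W1,J5), (W2,J1), (W3,J3)}
Size: 3

This assigns 3 workers to 3 distinct jobs.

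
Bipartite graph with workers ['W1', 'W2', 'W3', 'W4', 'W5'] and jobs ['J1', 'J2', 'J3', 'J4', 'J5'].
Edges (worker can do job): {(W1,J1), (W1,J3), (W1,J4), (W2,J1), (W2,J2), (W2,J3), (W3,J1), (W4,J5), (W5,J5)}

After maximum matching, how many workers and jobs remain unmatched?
Unmatched: 1 workers, 1 jobs

Maximum matching size: 4
Workers: 5 total, 4 matched, 1 unmatched
Jobs: 5 total, 4 matched, 1 unmatched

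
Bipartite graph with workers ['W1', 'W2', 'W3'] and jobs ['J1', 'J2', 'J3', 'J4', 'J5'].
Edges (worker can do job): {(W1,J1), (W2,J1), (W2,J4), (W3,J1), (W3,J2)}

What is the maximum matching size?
Maximum matching size = 3

Maximum matching: {(W1,J1), (W2,J4), (W3,J2)}
Size: 3

This assigns 3 workers to 3 distinct jobs.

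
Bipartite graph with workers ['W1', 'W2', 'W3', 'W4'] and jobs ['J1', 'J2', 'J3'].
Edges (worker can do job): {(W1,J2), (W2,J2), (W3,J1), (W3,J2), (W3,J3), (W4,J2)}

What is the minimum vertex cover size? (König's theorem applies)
Minimum vertex cover size = 2

By König's theorem: in bipartite graphs,
min vertex cover = max matching = 2

Maximum matching has size 2, so minimum vertex cover also has size 2.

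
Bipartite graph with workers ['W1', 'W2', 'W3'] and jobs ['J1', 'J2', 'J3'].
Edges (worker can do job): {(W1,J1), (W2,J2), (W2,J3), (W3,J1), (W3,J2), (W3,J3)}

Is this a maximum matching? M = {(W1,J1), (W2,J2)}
No, size 2 is not maximum

Proposed matching has size 2.
Maximum matching size for this graph: 3.

This is NOT maximum - can be improved to size 3.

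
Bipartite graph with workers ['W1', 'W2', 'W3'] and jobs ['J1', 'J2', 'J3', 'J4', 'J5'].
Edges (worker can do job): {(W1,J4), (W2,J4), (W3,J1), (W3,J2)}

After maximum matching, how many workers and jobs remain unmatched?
Unmatched: 1 workers, 3 jobs

Maximum matching size: 2
Workers: 3 total, 2 matched, 1 unmatched
Jobs: 5 total, 2 matched, 3 unmatched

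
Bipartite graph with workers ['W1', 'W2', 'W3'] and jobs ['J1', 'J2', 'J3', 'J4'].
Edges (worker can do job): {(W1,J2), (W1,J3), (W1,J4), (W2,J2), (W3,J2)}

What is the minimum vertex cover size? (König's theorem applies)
Minimum vertex cover size = 2

By König's theorem: in bipartite graphs,
min vertex cover = max matching = 2

Maximum matching has size 2, so minimum vertex cover also has size 2.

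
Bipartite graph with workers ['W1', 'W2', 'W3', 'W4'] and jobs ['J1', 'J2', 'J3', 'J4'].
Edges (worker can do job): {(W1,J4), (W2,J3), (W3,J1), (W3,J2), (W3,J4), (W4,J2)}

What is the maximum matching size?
Maximum matching size = 4

Maximum matching: {(W1,J4), (W2,J3), (W3,J1), (W4,J2)}
Size: 4

This assigns 4 workers to 4 distinct jobs.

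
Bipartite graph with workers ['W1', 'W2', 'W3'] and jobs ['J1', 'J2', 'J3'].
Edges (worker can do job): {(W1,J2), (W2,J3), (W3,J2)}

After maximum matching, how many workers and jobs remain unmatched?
Unmatched: 1 workers, 1 jobs

Maximum matching size: 2
Workers: 3 total, 2 matched, 1 unmatched
Jobs: 3 total, 2 matched, 1 unmatched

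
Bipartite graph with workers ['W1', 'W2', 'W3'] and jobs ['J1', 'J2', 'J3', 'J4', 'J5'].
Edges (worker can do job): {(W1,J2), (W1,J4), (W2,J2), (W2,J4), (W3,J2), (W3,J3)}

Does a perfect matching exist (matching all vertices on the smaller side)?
Yes, perfect matching exists (size 3)

Perfect matching: {(W1,J4), (W2,J2), (W3,J3)}
All 3 vertices on the smaller side are matched.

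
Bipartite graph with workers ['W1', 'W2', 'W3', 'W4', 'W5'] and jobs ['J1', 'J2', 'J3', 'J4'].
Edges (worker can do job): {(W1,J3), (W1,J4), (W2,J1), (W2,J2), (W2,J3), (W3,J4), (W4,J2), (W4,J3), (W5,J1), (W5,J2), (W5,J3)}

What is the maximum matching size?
Maximum matching size = 4

Maximum matching: {(W2,J1), (W3,J4), (W4,J3), (W5,J2)}
Size: 4

This assigns 4 workers to 4 distinct jobs.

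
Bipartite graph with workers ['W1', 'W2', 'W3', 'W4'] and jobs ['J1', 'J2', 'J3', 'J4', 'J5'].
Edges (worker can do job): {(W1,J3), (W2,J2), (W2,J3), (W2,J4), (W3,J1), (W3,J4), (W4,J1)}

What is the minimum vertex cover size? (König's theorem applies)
Minimum vertex cover size = 4

By König's theorem: in bipartite graphs,
min vertex cover = max matching = 4

Maximum matching has size 4, so minimum vertex cover also has size 4.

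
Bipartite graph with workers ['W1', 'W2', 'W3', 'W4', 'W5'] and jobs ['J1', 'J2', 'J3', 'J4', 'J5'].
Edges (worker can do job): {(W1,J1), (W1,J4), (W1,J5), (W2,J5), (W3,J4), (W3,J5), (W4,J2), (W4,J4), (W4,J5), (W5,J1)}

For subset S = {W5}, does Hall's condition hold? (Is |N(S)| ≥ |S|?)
Yes: |N(S)| = 1, |S| = 1

Subset S = {W5}
Neighbors N(S) = {J1}

|N(S)| = 1, |S| = 1
Hall's condition: |N(S)| ≥ |S| is satisfied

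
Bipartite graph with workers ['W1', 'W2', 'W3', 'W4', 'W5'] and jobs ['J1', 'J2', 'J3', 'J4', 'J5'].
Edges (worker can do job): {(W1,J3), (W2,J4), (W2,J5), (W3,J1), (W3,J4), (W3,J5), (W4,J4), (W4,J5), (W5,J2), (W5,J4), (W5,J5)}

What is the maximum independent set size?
Maximum independent set = 5

By König's theorem:
- Min vertex cover = Max matching = 5
- Max independent set = Total vertices - Min vertex cover
- Max independent set = 10 - 5 = 5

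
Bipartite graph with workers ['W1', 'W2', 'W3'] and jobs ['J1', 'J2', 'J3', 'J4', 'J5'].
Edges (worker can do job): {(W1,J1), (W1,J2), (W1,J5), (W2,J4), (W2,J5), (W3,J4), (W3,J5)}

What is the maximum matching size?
Maximum matching size = 3

Maximum matching: {(W1,J2), (W2,J5), (W3,J4)}
Size: 3

This assigns 3 workers to 3 distinct jobs.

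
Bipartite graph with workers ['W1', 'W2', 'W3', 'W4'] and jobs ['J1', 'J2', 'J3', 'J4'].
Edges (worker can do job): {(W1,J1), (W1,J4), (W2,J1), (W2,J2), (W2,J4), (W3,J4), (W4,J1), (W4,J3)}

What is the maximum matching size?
Maximum matching size = 4

Maximum matching: {(W1,J1), (W2,J2), (W3,J4), (W4,J3)}
Size: 4

This assigns 4 workers to 4 distinct jobs.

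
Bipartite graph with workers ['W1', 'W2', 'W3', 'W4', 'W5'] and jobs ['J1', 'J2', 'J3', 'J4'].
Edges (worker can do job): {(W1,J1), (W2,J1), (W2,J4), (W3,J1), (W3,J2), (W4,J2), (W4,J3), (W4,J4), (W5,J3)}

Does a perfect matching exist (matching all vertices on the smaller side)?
Yes, perfect matching exists (size 4)

Perfect matching: {(W1,J1), (W3,J2), (W4,J4), (W5,J3)}
All 4 vertices on the smaller side are matched.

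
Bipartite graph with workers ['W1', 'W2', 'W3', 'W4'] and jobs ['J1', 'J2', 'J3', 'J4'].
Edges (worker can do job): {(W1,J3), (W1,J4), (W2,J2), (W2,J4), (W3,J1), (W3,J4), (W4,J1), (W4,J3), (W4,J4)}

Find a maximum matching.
Matching: {(W1,J4), (W2,J2), (W3,J1), (W4,J3)}

Maximum matching (size 4):
  W1 → J4
  W2 → J2
  W3 → J1
  W4 → J3

Each worker is assigned to at most one job, and each job to at most one worker.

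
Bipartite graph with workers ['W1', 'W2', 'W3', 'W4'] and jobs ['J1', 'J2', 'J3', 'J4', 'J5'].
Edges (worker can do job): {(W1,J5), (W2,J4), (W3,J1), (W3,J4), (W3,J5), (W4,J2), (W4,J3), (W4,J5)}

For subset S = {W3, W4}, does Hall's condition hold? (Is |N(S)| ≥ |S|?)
Yes: |N(S)| = 5, |S| = 2

Subset S = {W3, W4}
Neighbors N(S) = {J1, J2, J3, J4, J5}

|N(S)| = 5, |S| = 2
Hall's condition: |N(S)| ≥ |S| is satisfied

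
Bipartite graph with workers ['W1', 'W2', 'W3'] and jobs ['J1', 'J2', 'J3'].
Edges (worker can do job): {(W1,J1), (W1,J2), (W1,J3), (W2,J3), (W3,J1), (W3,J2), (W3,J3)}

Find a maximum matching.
Matching: {(W1,J1), (W2,J3), (W3,J2)}

Maximum matching (size 3):
  W1 → J1
  W2 → J3
  W3 → J2

Each worker is assigned to at most one job, and each job to at most one worker.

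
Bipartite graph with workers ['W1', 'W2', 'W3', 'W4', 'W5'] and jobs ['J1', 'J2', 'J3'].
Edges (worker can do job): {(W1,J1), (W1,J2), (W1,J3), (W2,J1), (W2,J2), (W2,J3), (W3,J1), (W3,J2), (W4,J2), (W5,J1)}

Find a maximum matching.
Matching: {(W1,J3), (W3,J2), (W5,J1)}

Maximum matching (size 3):
  W1 → J3
  W3 → J2
  W5 → J1

Each worker is assigned to at most one job, and each job to at most one worker.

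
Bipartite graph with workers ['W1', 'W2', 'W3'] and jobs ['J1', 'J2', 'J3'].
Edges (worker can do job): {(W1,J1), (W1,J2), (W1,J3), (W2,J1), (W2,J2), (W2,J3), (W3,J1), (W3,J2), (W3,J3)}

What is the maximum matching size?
Maximum matching size = 3

Maximum matching: {(W1,J3), (W2,J2), (W3,J1)}
Size: 3

This assigns 3 workers to 3 distinct jobs.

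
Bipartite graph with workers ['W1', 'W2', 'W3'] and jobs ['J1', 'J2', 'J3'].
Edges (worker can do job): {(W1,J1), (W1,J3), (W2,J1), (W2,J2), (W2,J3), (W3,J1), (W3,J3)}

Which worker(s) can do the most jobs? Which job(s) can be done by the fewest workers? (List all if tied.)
Most versatile: W2 (3 jobs); Least covered: J2 (1 workers)

Worker degrees (jobs they can do): W1:2, W2:3, W3:2
Job degrees (workers who can do it): J1:3, J2:1, J3:3

Maximum worker degree is 3, achieved by: W2
Minimum job degree is 1, achieved by: J2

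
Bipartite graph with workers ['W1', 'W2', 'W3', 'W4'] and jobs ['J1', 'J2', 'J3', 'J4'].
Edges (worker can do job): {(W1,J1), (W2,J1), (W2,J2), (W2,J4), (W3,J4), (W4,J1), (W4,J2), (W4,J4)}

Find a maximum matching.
Matching: {(W2,J2), (W3,J4), (W4,J1)}

Maximum matching (size 3):
  W2 → J2
  W3 → J4
  W4 → J1

Each worker is assigned to at most one job, and each job to at most one worker.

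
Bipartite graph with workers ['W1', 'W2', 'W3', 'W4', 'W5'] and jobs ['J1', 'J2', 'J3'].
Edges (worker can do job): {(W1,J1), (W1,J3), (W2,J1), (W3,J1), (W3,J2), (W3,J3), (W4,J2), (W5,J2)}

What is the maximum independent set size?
Maximum independent set = 5

By König's theorem:
- Min vertex cover = Max matching = 3
- Max independent set = Total vertices - Min vertex cover
- Max independent set = 8 - 3 = 5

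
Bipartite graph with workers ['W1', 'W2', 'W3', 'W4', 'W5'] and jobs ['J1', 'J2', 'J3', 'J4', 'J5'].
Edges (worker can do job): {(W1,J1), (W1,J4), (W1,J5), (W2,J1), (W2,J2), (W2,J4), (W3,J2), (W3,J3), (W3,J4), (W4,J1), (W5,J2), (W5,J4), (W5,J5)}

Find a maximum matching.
Matching: {(W1,J5), (W2,J2), (W3,J3), (W4,J1), (W5,J4)}

Maximum matching (size 5):
  W1 → J5
  W2 → J2
  W3 → J3
  W4 → J1
  W5 → J4

Each worker is assigned to at most one job, and each job to at most one worker.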